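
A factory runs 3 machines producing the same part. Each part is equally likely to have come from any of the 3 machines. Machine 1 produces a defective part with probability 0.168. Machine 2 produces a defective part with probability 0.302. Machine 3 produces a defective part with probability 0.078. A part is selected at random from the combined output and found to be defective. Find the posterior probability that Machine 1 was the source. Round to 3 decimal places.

Posterior probability ≈ 0.307

Tabulate prior·likelihood by source: [1] prior 0.333333, lik 0.168, product 0.05600; [2] prior 0.333333, lik 0.302, product 0.1007; [3] prior 0.333333, lik 0.078, product 0.02600.
Normalizing constant = 0.18267; the posterior for Machine 1 is its product over the sum, 0.05600/0.18267 = 0.307.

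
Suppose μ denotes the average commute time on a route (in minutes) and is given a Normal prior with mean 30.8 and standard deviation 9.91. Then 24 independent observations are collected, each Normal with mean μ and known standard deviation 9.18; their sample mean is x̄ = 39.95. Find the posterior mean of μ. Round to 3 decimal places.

Prior precision 1/τ₀² = 1/9.91² = 0.0101825; data precision n/σ² = 24/9.18² = 0.284791.
Posterior precision = 0.0101825 + 0.284791 = 0.294973.
Posterior mean = (0.0101825·30.8 + 0.284791·39.95) / 0.294973 = 39.634.

Posterior mean ≈ 39.634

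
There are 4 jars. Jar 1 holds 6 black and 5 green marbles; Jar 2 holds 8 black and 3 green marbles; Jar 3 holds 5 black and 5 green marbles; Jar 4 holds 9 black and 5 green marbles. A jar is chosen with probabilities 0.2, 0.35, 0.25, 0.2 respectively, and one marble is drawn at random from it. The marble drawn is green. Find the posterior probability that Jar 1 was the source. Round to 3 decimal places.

Posterior probability ≈ 0.237

Tabulate prior·likelihood by source: [1] prior 0.2, lik 0.4545, product 0.09091; [2] prior 0.35, lik 0.2727, product 0.09545; [3] prior 0.25, lik 0.5, product 0.1250; [4] prior 0.2, lik 0.3571, product 0.07143.
Normalizing constant = 0.38279; the posterior for Jar 1 is its product over the sum, 0.09091/0.38279 = 0.237.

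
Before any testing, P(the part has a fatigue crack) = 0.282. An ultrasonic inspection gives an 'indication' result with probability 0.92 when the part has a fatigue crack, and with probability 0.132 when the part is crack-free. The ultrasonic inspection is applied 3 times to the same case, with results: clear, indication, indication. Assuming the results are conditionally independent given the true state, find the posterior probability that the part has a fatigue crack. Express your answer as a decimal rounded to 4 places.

Posterior P(H) ≈ 0.6375

Let H be the event that the part has a fatigue crack; start with P(H) = 0.282. P('indication'|H) = 0.92, P('indication'|¬H) = 0.132.
Update on result 1 ('clear'): P(H) ← 0.08·0.2820 / (0.08·0.2820 + 0.868·0.7180) = 0.022560/0.64578 = 0.0349.
Update on result 2 ('indication'): P(H) ← 0.92·0.0349 / (0.92·0.0349 + 0.132·0.9651) = 0.032140/0.15953 = 0.2015.
Update on result 3 ('indication'): P(H) ← 0.92·0.2015 / (0.92·0.2015 + 0.132·0.7985) = 0.18535/0.29076 = 0.6375.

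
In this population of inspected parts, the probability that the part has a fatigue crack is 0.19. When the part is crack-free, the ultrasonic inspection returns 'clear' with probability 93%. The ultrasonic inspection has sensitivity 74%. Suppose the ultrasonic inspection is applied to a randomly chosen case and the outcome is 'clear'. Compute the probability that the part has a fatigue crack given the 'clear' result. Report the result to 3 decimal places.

Write H for 'the part has a fatigue crack'. Prior odds H:¬H = 0.19/0.81 = 0.23457. For the 'clear' outcome, the likelihood ratio is 0.26/0.93 = 0.27957.
Posterior odds = 0.23457 × 0.27957 = 0.065578, so P(H|E) = 0.065578/(1+0.065578) = 0.062.

P(H | E) ≈ 0.062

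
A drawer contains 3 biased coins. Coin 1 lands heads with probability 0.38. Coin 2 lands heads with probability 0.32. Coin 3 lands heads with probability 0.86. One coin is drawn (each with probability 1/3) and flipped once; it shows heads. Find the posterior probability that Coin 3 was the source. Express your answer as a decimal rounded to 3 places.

Posterior probability ≈ 0.551

Tabulate prior·likelihood by source: [1] prior 0.333333, lik 0.38, product 0.1267; [2] prior 0.333333, lik 0.32, product 0.1067; [3] prior 0.333333, lik 0.86, product 0.2867.
Normalizing constant = 0.52000; the posterior for Coin 3 is its product over the sum, 0.2867/0.52000 = 0.551.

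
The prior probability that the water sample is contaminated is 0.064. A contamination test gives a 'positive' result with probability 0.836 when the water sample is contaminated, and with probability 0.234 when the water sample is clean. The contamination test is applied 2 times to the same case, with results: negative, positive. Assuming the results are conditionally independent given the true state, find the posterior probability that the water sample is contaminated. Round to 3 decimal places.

Posterior P(H) ≈ 0.050

Let H be the event that the water sample is contaminated; start with P(H) = 0.064. P('positive'|H) = 0.836, P('positive'|¬H) = 0.234.
Update on result 1 ('negative'): P(H) ← 0.164·0.0640 / (0.164·0.0640 + 0.766·0.9360) = 0.010496/0.72747 = 0.0144.
Update on result 2 ('positive'): P(H) ← 0.836·0.0144 / (0.836·0.0144 + 0.234·0.9856) = 0.012062/0.24269 = 0.0497.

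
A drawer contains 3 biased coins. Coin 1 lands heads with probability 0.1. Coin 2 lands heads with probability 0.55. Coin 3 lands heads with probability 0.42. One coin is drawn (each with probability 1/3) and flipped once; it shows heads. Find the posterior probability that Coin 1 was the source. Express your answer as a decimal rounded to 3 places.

Tabulate prior·likelihood by source: [1] prior 0.333333, lik 0.1, product 0.03333; [2] prior 0.333333, lik 0.55, product 0.1833; [3] prior 0.333333, lik 0.42, product 0.1400.
Normalizing constant = 0.35667; the posterior for Coin 1 is its product over the sum, 0.03333/0.35667 = 0.093.

Posterior probability ≈ 0.093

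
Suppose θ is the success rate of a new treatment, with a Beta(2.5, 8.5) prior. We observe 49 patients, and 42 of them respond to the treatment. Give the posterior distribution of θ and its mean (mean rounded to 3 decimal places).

Posterior: Beta(44.5, 15.5); mean ≈ 0.742

The binomial likelihood is conjugate to the Beta prior: with 42 successes and 7 failures, the posterior is Beta(2.5+42, 8.5+7) = Beta(44.5, 15.5).
E[θ | data] = 44.5/(44.5+15.5) = 0.742.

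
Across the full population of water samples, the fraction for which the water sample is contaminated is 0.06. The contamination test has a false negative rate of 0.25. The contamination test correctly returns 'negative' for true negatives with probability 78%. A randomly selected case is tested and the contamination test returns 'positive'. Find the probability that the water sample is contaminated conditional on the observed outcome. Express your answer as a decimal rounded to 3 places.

Write H for 'the water sample is contaminated'. Prior odds H:¬H = 0.06/0.94 = 0.063830. For the 'positive' outcome, the likelihood ratio is 0.75/0.22 = 3.4091.
Posterior odds = 0.063830 × 3.4091 = 0.21760, so P(H|E) = 0.21760/(1+0.21760) = 0.179.

P(H | E) ≈ 0.179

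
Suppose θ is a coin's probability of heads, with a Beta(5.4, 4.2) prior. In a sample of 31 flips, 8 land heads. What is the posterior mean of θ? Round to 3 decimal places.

Posterior mean ≈ 0.330

Observing 8 successes and 23 failures updates Beta(5.4, 4.2) by adding the success and failure counts to the two shape parameters: α = 5.4+8 = 13.4, β = 4.2+23 = 27.2.
E[θ | data] = 13.4/(13.4+27.2) = 0.330.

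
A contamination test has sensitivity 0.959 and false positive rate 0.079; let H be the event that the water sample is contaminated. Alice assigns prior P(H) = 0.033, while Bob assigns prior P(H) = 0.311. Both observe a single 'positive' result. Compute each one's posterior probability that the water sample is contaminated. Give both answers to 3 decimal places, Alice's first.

Alice: 0.293; Bob: 0.846

The likelihood ratio for a 'positive' result is 0.959/0.079 = 12.139.
Alice: prior odds 0.033/0.967 = 0.034126; posterior odds 0.41427; posterior probability 0.293.
Bob: prior odds 0.311/0.689 = 0.45138; posterior odds 5.4794; posterior probability 0.846.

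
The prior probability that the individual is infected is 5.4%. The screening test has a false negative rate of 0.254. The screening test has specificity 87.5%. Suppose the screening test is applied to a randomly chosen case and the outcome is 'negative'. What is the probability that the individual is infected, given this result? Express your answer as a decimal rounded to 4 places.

Write H for 'the individual is infected'. Prior odds H:¬H = 0.054/0.946 = 0.057082. For the 'negative' outcome, the likelihood ratio is 0.254/0.875 = 0.29029.
Posterior odds = 0.057082 × 0.29029 = 0.016570, so P(H|E) = 0.016570/(1+0.016570) = 0.0163.

P(H | E) ≈ 0.0163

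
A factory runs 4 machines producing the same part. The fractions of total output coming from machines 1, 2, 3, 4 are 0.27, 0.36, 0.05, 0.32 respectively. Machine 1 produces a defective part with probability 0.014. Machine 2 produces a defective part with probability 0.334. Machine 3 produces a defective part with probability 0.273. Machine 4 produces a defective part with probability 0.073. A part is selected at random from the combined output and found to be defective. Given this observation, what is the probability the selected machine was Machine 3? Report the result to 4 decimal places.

Posterior probability ≈ 0.0848

P(defective|M1) = 0.014; P(defective|M2) = 0.334; P(defective|M3) = 0.273; P(defective|M4) = 0.073.
Prior × likelihood for each source: 0.27·0.014=0.003780, 0.36·0.334=0.1202, 0.05·0.273=0.01365, 0.32·0.073=0.02336. Summing gives P(defective) = 0.16103.
P(Machine 3 | defective) = 0.01365 / 0.16103 = 0.0848.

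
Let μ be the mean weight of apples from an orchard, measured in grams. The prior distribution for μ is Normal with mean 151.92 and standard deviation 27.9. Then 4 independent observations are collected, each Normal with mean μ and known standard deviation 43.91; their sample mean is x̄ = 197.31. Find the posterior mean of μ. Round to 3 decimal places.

Posterior mean ≈ 179.952

Prior precision 1/τ₀² = 1/27.9² = 0.00128467; data precision n/σ² = 4/43.91² = 0.00207459.
Posterior precision = 0.00128467 + 0.00207459 = 0.00335926.
Posterior mean = (0.00128467·151.92 + 0.00207459·197.31) / 0.00335926 = 179.952.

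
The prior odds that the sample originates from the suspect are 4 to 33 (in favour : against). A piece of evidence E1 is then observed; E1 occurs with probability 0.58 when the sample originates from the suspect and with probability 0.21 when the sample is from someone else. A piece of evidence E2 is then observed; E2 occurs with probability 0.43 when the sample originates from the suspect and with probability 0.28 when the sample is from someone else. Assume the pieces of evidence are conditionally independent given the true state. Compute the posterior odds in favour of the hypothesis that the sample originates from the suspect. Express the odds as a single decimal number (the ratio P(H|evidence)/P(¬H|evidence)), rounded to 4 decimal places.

Prior odds = 4/33 = 0.12121. In log-odds, ln(0.12121) = -2.1102.
Add log likelihood ratios: ln(2.7619) + ln(1.5357) = 1.4449.
Posterior log-odds = -0.66530, so posterior odds = exp(-0.66530) = 0.51412.

Posterior odds ≈ 0.5141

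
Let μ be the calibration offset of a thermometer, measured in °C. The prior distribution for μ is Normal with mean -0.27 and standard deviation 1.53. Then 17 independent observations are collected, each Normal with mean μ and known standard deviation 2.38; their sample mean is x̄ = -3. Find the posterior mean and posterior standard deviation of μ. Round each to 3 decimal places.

With known σ, the Normal prior is conjugate. Weight on the data is w = (n/σ²)/(n/σ² + 1/τ₀²) = 3.00120/(3.00120+0.427186) = 0.87540.
Posterior mean = w·x̄ + (1−w)·μ₀ = 0.87540·-3 + 0.12460·-0.27 = -2.660. Posterior variance = 1/(3.00120+0.427186) = 0.291682, so SD = 0.540.

Posterior mean ≈ -2.660; posterior SD ≈ 0.540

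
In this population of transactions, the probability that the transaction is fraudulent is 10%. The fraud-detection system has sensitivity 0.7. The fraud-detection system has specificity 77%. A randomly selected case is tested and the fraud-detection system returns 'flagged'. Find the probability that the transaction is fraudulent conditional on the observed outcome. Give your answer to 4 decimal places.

Let H be the event that the transaction is fraudulent. P(H) = 0.1, so P(¬H) = 0.9. With E the 'flagged' result, P(E|H) = 0.7 and P(E|¬H) = 0.23.
P(E) = 0.7·0.1 + 0.23·0.9 = 0.070000 + 0.20700 = 0.27700.
By Bayes' theorem, P(H|E) = 0.070000 / 0.27700 = 0.2527.

P(H | E) ≈ 0.2527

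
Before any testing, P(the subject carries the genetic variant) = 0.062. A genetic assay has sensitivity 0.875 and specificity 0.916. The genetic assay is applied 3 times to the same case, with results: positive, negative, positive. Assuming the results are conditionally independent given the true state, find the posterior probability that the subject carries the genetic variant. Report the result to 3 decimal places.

Let H be the event that the subject carries the genetic variant; start with P(H) = 0.062. P('positive'|H) = 0.875, P('positive'|¬H) = 0.084.
Update on result 1 ('positive'): P(H) ← 0.875·0.0620 / (0.875·0.0620 + 0.084·0.9380) = 0.054250/0.13304 = 0.4078.
Update on result 2 ('negative'): P(H) ← 0.125·0.4078 / (0.125·0.4078 + 0.916·0.5922) = 0.050971/0.59346 = 0.0859.
Update on result 3 ('positive'): P(H) ← 0.875·0.0859 / (0.875·0.0859 + 0.084·0.9141) = 0.075152/0.15194 = 0.4946.

Posterior P(H) ≈ 0.495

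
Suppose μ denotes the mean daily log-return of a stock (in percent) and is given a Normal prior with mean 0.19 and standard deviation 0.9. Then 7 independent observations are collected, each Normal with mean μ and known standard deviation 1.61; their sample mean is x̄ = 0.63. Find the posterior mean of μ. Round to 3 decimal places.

Posterior mean ≈ 0.492

With known σ, the Normal prior is conjugate. Weight on the data is w = (n/σ²)/(n/σ² + 1/τ₀²) = 2.70051/(2.70051+1.23457) = 0.68627.
Posterior mean = w·x̄ + (1−w)·μ₀ = 0.68627·0.63 + 0.31373·0.19 = 0.492.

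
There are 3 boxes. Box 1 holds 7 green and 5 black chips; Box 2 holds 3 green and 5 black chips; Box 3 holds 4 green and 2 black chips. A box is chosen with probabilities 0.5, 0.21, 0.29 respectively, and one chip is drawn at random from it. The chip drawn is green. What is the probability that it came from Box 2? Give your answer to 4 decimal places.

Posterior probability ≈ 0.1397

P(green|Box 1) = 0.5833; P(green|Box 2) = 0.375; P(green|Box 3) = 0.6667.
Prior × likelihood for each source: 0.5·0.5833=0.2917, 0.21·0.375=0.07875, 0.29·0.6667=0.1933. Summing gives P(green) = 0.56375.
P(Box 2 | green) = 0.07875 / 0.56375 = 0.1397.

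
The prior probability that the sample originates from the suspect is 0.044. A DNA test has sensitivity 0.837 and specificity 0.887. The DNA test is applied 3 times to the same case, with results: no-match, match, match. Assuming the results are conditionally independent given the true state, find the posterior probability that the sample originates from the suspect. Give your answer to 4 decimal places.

Posterior P(H) ≈ 0.3170

Let H be the event that the sample originates from the suspect; start with P(H) = 0.044. P('match'|H) = 0.837, P('match'|¬H) = 0.113.
Update on result 1 ('no-match'): P(H) ← 0.163·0.0440 / (0.163·0.0440 + 0.887·0.9560) = 0.0071720/0.85514 = 0.0084.
Update on result 2 ('match'): P(H) ← 0.837·0.0084 / (0.837·0.0084 + 0.113·0.9916) = 0.0070198/0.11907 = 0.0590.
Update on result 3 ('match'): P(H) ← 0.837·0.0590 / (0.837·0.0590 + 0.113·0.9410) = 0.049345/0.15568 = 0.3170.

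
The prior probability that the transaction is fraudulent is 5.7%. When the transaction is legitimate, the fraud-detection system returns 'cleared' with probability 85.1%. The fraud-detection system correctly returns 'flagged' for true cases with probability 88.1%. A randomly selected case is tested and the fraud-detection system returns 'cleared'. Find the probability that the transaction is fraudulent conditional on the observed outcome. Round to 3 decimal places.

Let H be the event that the transaction is fraudulent. P(H) = 0.057, so P(¬H) = 0.943. With E the 'cleared' result, P(E|H) = 0.119 and P(E|¬H) = 0.851.
P(E) = 0.119·0.057 + 0.851·0.943 = 0.0067830 + 0.80249 = 0.80928.
By Bayes' theorem, P(H|E) = 0.0067830 / 0.80928 = 0.008.

P(H | E) ≈ 0.008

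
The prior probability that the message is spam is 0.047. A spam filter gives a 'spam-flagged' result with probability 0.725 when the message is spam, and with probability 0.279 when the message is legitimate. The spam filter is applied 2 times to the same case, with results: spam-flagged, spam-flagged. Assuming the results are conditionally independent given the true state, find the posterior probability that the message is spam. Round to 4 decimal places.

Let H be the event that the message is spam; start with P(H) = 0.047. P('spam-flagged'|H) = 0.725, P('spam-flagged'|¬H) = 0.279.
Update on result 1 ('spam-flagged'): P(H) ← 0.725·0.0470 / (0.725·0.0470 + 0.279·0.9530) = 0.034075/0.29996 = 0.1136.
Update on result 2 ('spam-flagged'): P(H) ← 0.725·0.1136 / (0.725·0.1136 + 0.279·0.8864) = 0.082358/0.32966 = 0.2498.

Posterior P(H) ≈ 0.2498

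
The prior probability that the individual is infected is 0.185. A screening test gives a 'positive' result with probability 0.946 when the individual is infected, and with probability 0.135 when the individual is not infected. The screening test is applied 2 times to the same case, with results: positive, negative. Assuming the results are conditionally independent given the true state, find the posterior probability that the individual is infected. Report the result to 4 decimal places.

Let H be the event that the individual is infected; start with P(H) = 0.185. P('positive'|H) = 0.946, P('positive'|¬H) = 0.135.
Update on result 1 ('positive'): P(H) ← 0.946·0.1850 / (0.946·0.1850 + 0.135·0.8150) = 0.17501/0.28503 = 0.6140.
Update on result 2 ('negative'): P(H) ← 0.054·0.6140 / (0.054·0.6140 + 0.865·0.3860) = 0.033156/0.36705 = 0.0903.

Posterior P(H) ≈ 0.0903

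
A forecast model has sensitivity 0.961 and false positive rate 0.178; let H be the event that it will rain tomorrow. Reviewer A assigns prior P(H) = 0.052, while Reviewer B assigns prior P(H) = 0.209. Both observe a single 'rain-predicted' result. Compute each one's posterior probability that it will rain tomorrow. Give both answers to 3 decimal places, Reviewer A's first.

Reviewer A: 0.228; Reviewer B: 0.588

The likelihood ratio for a 'rain-predicted' result is 0.961/0.178 = 5.3989.
Reviewer A: prior odds 0.052/0.948 = 0.054852; posterior odds 0.29614; posterior probability 0.228.
Reviewer B: prior odds 0.209/0.791 = 0.26422; posterior odds 1.4265; posterior probability 0.588.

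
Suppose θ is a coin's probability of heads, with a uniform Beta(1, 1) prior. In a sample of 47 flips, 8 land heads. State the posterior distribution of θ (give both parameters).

Posterior: Beta(9, 40)

The binomial likelihood is conjugate to the Beta prior: with 8 successes and 39 failures, the posterior is Beta(1+8, 1+39) = Beta(9, 40).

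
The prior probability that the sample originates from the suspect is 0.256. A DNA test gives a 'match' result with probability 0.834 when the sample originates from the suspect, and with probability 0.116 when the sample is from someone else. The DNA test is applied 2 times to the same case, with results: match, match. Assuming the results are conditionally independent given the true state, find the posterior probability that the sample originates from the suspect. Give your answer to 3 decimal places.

Posterior P(H) ≈ 0.947

Let H be the event that the sample originates from the suspect; start with P(H) = 0.256. P('match'|H) = 0.834, P('match'|¬H) = 0.116.
Update on result 1 ('match'): P(H) ← 0.834·0.2560 / (0.834·0.2560 + 0.116·0.7440) = 0.21350/0.29981 = 0.7121.
Update on result 2 ('match'): P(H) ← 0.834·0.7121 / (0.834·0.7121 + 0.116·0.2879) = 0.59392/0.62731 = 0.9468.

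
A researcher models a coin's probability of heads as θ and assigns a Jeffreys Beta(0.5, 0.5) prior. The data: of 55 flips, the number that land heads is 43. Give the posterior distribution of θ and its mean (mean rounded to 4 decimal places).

The binomial likelihood is conjugate to the Beta prior: with 43 successes and 12 failures, the posterior is Beta(0.5+43, 0.5+12) = Beta(43.5, 12.5).
Posterior mean = α/(α+β) = 43.5/56 = 0.7768.

Posterior: Beta(43.5, 12.5); mean ≈ 0.7768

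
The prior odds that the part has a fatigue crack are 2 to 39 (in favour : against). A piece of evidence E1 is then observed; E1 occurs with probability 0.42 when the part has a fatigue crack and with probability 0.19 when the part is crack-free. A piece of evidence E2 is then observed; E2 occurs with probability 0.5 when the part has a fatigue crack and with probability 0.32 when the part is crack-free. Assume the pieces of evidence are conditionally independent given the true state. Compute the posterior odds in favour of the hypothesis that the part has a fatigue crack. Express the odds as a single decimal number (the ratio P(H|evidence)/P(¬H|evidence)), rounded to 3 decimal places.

Posterior odds ≈ 0.177

Prior odds = 2/39 = 0.051282.
Likelihood ratio for E1 = 0.42/0.19 = 2.2105.
Likelihood ratio for E2 = 0.5/0.32 = 1.5625.
Posterior odds = prior odds × LR₁ × LR₂ = 0.17713.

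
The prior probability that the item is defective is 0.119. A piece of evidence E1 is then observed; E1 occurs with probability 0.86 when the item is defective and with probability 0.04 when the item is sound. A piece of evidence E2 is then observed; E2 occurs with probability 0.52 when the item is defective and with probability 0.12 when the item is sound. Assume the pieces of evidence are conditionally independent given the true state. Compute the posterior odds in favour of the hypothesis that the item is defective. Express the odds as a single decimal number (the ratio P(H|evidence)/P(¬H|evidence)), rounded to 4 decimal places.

Prior odds = 0.119/(1−0.119) = 0.13507.
Likelihood ratio for E1 = 0.86/0.04 = 21.500.
Likelihood ratio for E2 = 0.52/0.12 = 4.3333.
Posterior odds = prior odds × LR₁ × LR₂ = 12.584.

Posterior odds ≈ 12.5844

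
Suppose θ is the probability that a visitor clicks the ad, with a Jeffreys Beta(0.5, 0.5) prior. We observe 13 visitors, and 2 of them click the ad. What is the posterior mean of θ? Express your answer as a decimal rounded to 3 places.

Observing 2 successes and 11 failures updates Beta(0.5, 0.5) by adding the success and failure counts to the two shape parameters: α = 0.5+2 = 2.5, β = 0.5+11 = 11.5.
Posterior mean = α/(α+β) = 2.5/14 = 0.179.

Posterior mean ≈ 0.179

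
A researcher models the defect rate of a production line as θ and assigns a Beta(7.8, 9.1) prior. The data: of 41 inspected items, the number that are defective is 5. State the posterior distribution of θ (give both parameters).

Posterior: Beta(12.8, 45.1)

The binomial likelihood is conjugate to the Beta prior: with 5 successes and 36 failures, the posterior is Beta(7.8+5, 9.1+36) = Beta(12.8, 45.1).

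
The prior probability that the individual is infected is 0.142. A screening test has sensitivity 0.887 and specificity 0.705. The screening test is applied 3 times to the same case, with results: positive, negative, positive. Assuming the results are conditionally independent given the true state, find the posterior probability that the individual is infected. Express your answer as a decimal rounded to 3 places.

Let H be the event that the individual is infected; start with P(H) = 0.142. P('positive'|H) = 0.887, P('positive'|¬H) = 0.295.
Update on result 1 ('positive'): P(H) ← 0.887·0.1420 / (0.887·0.1420 + 0.295·0.8580) = 0.12595/0.37906 = 0.3323.
Update on result 2 ('negative'): P(H) ← 0.113·0.3323 / (0.113·0.3323 + 0.705·0.6677) = 0.037547/0.50829 = 0.0739.
Update on result 3 ('positive'): P(H) ← 0.887·0.0739 / (0.887·0.0739 + 0.295·0.9261) = 0.065522/0.33873 = 0.1934.

Posterior P(H) ≈ 0.193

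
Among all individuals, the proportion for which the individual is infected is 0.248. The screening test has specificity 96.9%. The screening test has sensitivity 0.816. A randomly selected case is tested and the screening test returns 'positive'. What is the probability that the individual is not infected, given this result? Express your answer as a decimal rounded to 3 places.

P(¬H | E) ≈ 0.103

Write H for 'the individual is infected'. Prior odds H:¬H = 0.248/0.752 = 0.32979. For the 'positive' outcome, the likelihood ratio is 0.816/0.031 = 26.323.
Posterior odds = 0.32979 × 26.323 = 8.6809, so P(H|E) = 8.6809/(1+8.6809) = 0.897. Then P(¬H|E) = 1 − 0.897 = 0.103.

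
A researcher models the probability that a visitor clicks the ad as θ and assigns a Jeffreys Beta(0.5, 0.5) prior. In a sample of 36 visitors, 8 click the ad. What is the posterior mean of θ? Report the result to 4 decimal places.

Posterior mean ≈ 0.2297

The binomial likelihood is conjugate to the Beta prior: with 8 successes and 28 failures, the posterior is Beta(0.5+8, 0.5+28) = Beta(8.5, 28.5).
E[θ | data] = 8.5/(8.5+28.5) = 0.2297.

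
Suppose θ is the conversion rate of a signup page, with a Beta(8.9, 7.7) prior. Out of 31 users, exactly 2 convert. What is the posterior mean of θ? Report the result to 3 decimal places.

Observing 2 successes and 29 failures updates Beta(8.9, 7.7) by adding the success and failure counts to the two shape parameters: α = 8.9+2 = 10.9, β = 7.7+29 = 36.7.
Posterior mean = α/(α+β) = 10.9/47.6 = 0.229.

Posterior mean ≈ 0.229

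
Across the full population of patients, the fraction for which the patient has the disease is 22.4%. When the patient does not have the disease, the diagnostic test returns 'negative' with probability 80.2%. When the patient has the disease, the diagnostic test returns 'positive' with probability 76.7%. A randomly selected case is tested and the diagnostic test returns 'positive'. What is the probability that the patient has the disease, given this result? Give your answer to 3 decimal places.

Write H for 'the patient has the disease'. Prior odds H:¬H = 0.224/0.776 = 0.28866. For the 'positive' outcome, the likelihood ratio is 0.767/0.198 = 3.8737.
Posterior odds = 0.28866 × 3.8737 = 1.1182, so P(H|E) = 1.1182/(1+1.1182) = 0.528.

P(H | E) ≈ 0.528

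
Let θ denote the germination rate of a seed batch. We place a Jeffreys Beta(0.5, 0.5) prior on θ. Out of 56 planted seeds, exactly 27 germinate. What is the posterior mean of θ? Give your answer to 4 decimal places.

Observing 27 successes and 29 failures updates Beta(0.5, 0.5) by adding the success and failure counts to the two shape parameters: α = 0.5+27 = 27.5, β = 0.5+29 = 29.5.
Posterior mean = α/(α+β) = 27.5/57 = 0.4825.

Posterior mean ≈ 0.4825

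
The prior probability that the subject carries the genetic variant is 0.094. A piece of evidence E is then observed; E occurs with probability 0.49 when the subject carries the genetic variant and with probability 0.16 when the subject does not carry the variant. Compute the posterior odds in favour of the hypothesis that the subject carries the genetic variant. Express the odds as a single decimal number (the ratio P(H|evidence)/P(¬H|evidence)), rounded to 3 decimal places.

Posterior odds ≈ 0.318

Prior odds = 0.094/(1−0.094) = 0.10375. In log-odds, ln(0.10375) = -2.2657.
Add log likelihood ratio: ln(3.0625) = 1.1192.
Posterior log-odds = -1.1465, so posterior odds = exp(-1.1465) = 0.31774.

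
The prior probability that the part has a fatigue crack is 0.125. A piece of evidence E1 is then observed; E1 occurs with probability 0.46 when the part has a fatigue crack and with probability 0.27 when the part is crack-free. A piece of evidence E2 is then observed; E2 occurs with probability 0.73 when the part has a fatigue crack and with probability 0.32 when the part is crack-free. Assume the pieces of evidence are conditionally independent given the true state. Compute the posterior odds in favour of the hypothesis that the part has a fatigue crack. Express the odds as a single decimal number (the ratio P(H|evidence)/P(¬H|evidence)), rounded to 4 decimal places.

Prior odds = 0.125/(1−0.125) = 0.14286. In log-odds, ln(0.14286) = -1.9459.
Add log likelihood ratios: ln(1.7037) + ln(2.2812) = 1.3575.
Posterior log-odds = -0.58838, so posterior odds = exp(-0.58838) = 0.55522.

Posterior odds ≈ 0.5552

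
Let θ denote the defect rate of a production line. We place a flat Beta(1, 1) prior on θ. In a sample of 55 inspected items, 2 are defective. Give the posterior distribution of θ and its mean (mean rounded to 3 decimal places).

Posterior: Beta(3, 54); mean ≈ 0.053

The binomial likelihood is conjugate to the Beta prior: with 2 successes and 53 failures, the posterior is Beta(1+2, 1+53) = Beta(3, 54).
Posterior mean = α/(α+β) = 3/57 = 0.053.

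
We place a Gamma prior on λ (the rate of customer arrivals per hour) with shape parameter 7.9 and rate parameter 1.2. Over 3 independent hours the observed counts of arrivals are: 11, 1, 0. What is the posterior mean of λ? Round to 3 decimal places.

The Poisson likelihood adds the total count to the shape and the number of exposure periods to the rate. Here ∑xᵢ = 12 and n = 3, so shape 7.9→19.9 and rate 1.2→4.2.
Posterior mean = shape/rate = 19.9/4.2 = 4.738.

Posterior mean ≈ 4.738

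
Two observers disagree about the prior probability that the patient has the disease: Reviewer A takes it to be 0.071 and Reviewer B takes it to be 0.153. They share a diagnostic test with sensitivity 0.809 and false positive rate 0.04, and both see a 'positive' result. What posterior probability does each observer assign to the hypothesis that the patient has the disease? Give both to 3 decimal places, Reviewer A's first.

Reviewer A: 0.607; Reviewer B: 0.785

P('+'|H) = 0.809, P('+'|¬H) = 0.04.
Reviewer A: numerator 0.809·0.071 = 0.057439; evidence = 0.057439+0.04·0.929 = 0.094599; posterior = 0.607.
Reviewer B: numerator 0.809·0.153 = 0.12378; evidence = 0.12378+0.04·0.847 = 0.15766; posterior = 0.785.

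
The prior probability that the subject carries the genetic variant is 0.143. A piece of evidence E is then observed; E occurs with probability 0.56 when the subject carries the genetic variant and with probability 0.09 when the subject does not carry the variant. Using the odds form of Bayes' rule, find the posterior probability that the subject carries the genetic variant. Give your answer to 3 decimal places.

Posterior probability ≈ 0.509

Prior odds = 0.143/(1−0.143) = 0.16686. In log-odds, ln(0.16686) = -1.7906.
Add log likelihood ratio: ln(6.2222) = 1.8281.
Posterior log-odds = 0.037534, so posterior odds = exp(0.037534) = 1.0382. Converting, P(H|E) = 1.0382/2.0382 = 0.509.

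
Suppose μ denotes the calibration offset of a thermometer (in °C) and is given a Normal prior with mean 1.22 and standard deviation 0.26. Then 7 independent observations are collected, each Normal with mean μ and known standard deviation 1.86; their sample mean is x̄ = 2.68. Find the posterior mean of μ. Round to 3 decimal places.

Posterior mean ≈ 1.396

With known σ, the Normal prior is conjugate. Weight on the data is w = (n/σ²)/(n/σ² + 1/τ₀²) = 2.02336/(2.02336+14.7929) = 0.12032.
Posterior mean = w·x̄ + (1−w)·μ₀ = 0.12032·2.68 + 0.87968·1.22 = 1.396.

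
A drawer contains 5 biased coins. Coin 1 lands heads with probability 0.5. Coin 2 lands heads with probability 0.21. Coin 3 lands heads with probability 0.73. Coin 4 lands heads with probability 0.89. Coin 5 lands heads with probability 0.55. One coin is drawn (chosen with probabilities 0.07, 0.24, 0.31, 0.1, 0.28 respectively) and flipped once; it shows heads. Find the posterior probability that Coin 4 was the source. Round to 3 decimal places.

Posterior probability ≈ 0.160

P(heads|C1) = 0.5; P(heads|C2) = 0.21; P(heads|C3) = 0.73; P(heads|C4) = 0.89; P(heads|C5) = 0.55.
Prior × likelihood for each source: 0.07·0.5=0.03500, 0.24·0.21=0.05040, 0.31·0.73=0.2263, 0.1·0.89=0.08900, 0.28·0.55=0.1540. Summing gives P(heads) = 0.55470.
P(Coin 4 | heads) = 0.08900 / 0.55470 = 0.160.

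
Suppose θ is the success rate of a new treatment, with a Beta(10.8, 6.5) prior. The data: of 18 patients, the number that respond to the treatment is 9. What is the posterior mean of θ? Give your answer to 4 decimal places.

Posterior mean ≈ 0.5609

The binomial likelihood is conjugate to the Beta prior: with 9 successes and 9 failures, the posterior is Beta(10.8+9, 6.5+9) = Beta(19.8, 15.5).
E[θ | data] = 19.8/(19.8+15.5) = 0.5609.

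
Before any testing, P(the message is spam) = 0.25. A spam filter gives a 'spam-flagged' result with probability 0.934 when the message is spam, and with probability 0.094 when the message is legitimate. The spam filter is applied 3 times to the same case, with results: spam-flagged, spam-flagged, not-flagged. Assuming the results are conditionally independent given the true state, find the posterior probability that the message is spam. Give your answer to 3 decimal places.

Posterior P(H) ≈ 0.706

Let H be the event that the message is spam; start with P(H) = 0.25. P('spam-flagged'|H) = 0.934, P('spam-flagged'|¬H) = 0.094.
Update on result 1 ('spam-flagged'): P(H) ← 0.934·0.2500 / (0.934·0.2500 + 0.094·0.7500) = 0.23350/0.30400 = 0.7681.
Update on result 2 ('spam-flagged'): P(H) ← 0.934·0.7681 / (0.934·0.7681 + 0.094·0.2319) = 0.71740/0.73920 = 0.9705.
Update on result 3 ('not-flagged'): P(H) ← 0.066·0.9705 / (0.066·0.9705 + 0.906·0.0295) = 0.064054/0.090772 = 0.7057.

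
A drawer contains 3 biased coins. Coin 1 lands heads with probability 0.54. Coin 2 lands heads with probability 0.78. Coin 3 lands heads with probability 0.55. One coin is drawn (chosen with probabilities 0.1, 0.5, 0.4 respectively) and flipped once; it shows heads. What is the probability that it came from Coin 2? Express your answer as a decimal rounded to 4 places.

Posterior probability ≈ 0.5873

P(heads|C1) = 0.54; P(heads|C2) = 0.78; P(heads|C3) = 0.55.
Prior × likelihood for each source: 0.1·0.54=0.05400, 0.5·0.78=0.3900, 0.4·0.55=0.2200. Summing gives P(heads) = 0.66400.
P(Coin 2 | heads) = 0.3900 / 0.66400 = 0.5873.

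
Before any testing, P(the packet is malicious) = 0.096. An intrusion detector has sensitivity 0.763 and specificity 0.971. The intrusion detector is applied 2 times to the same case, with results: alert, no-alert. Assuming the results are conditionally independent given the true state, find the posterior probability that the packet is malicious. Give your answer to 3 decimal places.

With H the event that the packet is malicious, the joint likelihood of the observed sequence is P(data|H) = 0.763·0.237 = 0.18083 and P(data|¬H) = 0.029·0.971 = 0.028159.
Bayes: P(H|data) = 0.096·0.18083 / (0.096·0.18083 + 0.904·0.028159) = 0.017360/0.042816 = 0.4055.

Posterior P(H) ≈ 0.405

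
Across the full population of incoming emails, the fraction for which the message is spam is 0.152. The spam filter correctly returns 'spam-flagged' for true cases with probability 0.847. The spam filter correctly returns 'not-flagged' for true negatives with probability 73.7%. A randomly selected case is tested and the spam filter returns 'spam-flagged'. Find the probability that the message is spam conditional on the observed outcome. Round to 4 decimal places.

Write H for 'the message is spam'. Prior odds H:¬H = 0.152/0.848 = 0.17925. For the 'spam-flagged' outcome, the likelihood ratio is 0.847/0.263 = 3.2205.
Posterior odds = 0.17925 × 3.2205 = 0.57727, so P(H|E) = 0.57727/(1+0.57727) = 0.3660.

P(H | E) ≈ 0.3660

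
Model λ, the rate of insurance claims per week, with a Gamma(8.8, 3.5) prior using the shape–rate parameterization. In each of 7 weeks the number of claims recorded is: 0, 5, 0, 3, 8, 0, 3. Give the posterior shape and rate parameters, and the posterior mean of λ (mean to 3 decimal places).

The Poisson likelihood adds the total count to the shape and the number of exposure periods to the rate. Here ∑xᵢ = 19 and n = 7, so shape 8.8→27.8 and rate 3.5→10.5.
Posterior mean = shape/rate = 27.8/10.5 = 2.648.

Posterior: Gamma(shape=27.8, rate=10.5); mean ≈ 2.648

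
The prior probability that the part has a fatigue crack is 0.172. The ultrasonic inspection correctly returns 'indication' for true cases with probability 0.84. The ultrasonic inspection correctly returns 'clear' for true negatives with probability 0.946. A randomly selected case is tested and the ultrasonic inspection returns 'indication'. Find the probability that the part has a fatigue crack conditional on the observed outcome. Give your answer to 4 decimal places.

Write H for 'the part has a fatigue crack'. Prior odds H:¬H = 0.172/0.828 = 0.20773. For the 'indication' outcome, the likelihood ratio is 0.84/0.054 = 15.556.
Posterior odds = 0.20773 × 15.556 = 3.2313, so P(H|E) = 3.2313/(1+3.2313) = 0.7637.

P(H | E) ≈ 0.7637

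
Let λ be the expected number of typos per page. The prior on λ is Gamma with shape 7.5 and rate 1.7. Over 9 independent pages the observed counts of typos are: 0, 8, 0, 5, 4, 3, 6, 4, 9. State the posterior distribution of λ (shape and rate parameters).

The Poisson likelihood adds the total count to the shape and the number of exposure periods to the rate. Here ∑xᵢ = 39 and n = 9, so shape 7.5→46.5 and rate 1.7→10.7.

Posterior: Gamma(shape=46.5, rate=10.7)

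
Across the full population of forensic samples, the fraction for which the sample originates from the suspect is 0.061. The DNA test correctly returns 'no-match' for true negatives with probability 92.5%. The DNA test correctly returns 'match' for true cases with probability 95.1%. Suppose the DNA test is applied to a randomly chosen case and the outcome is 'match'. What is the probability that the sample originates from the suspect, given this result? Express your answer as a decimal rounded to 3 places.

Write H for 'the sample originates from the suspect'. Prior odds H:¬H = 0.061/0.939 = 0.064963. For the 'match' outcome, the likelihood ratio is 0.951/0.075 = 12.680.
Posterior odds = 0.064963 × 12.680 = 0.82373, so P(H|E) = 0.82373/(1+0.82373) = 0.452.

P(H | E) ≈ 0.452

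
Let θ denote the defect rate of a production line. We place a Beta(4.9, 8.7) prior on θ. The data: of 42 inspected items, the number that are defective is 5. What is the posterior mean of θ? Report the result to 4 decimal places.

The binomial likelihood is conjugate to the Beta prior: with 5 successes and 37 failures, the posterior is Beta(4.9+5, 8.7+37) = Beta(9.9, 45.7).
E[θ | data] = 9.9/(9.9+45.7) = 0.1781.

Posterior mean ≈ 0.1781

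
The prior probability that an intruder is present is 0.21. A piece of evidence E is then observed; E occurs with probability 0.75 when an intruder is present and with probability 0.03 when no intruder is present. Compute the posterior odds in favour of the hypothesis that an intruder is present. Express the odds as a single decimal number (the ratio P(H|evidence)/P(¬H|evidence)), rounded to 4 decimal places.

Prior odds = 0.21/(1−0.21) = 0.26582.
Likelihood ratio for E = 0.75/0.03 = 25.000.
Posterior odds = prior odds × LR = 6.6456.

Posterior odds ≈ 6.6456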